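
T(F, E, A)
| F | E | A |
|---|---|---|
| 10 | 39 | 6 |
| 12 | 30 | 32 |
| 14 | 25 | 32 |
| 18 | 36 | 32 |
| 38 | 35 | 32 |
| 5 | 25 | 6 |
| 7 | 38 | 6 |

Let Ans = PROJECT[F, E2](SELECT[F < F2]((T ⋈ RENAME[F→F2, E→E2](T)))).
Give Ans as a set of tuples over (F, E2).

{(12, 25), (12, 35), (12, 36), (14, 35), (14, 36), (18, 35), (5, 38), (5, 39), (7, 39)}

ρ[F→F2, E→E2]: schema becomes (F2, E2, A); tuples unchanged.
T ⋈ RENAME[F→F2, E→E2](T) (natural join on A): {(10, 39, 6, 10, 39), (10, 39, 6, 5, 25), (10, 39, 6, 7, 38), (12, 30, 32, 12, 30), (12, 30, 32, 14, 25), (12, 30, 32, 18, 36), (12, 30, 32, 38, 35), (14, 25, 32, 12, 30), (14, 25, 32, 14, 25), (14, 25, 32, 18, 36), (14, 25, 32, 38, 35), (18, 36, 32, 12, 30), (18, 36, 32, 14, 25), (18, 36, 32, 18, 36), (18, 36, 32, 38, 35), (38, 35, 32, 12, 30), (38, 35, 32, 14, 25), (38, 35, 32, 18, 36), (38, 35, 32, 38, 35), (5, 25, 6, 10, 39), (5, 25, 6, 5, 25), (5, 25, 6, 7, 38), (7, 38, 6, 10, 39), (7, 38, 6, 5, 25), (7, 38, 6, 7, 38)}
Filtering on F < F2 leaves {(12, 30, 32, 14, 25), (12, 30, 32, 18, 36), (12, 30, 32, 38, 35), (14, 25, 32, 18, 36), (14, 25, 32, 38, 35), (18, 36, 32, 38, 35), (5, 25, 6, 10, 39), (5, 25, 6, 7, 38), (7, 38, 6, 10, 39)}.
Projecting to F, E2: {(12, 25), (12, 35), (12, 36), (14, 35), (14, 36), (18, 35), (5, 38), (5, 39), (7, 39)}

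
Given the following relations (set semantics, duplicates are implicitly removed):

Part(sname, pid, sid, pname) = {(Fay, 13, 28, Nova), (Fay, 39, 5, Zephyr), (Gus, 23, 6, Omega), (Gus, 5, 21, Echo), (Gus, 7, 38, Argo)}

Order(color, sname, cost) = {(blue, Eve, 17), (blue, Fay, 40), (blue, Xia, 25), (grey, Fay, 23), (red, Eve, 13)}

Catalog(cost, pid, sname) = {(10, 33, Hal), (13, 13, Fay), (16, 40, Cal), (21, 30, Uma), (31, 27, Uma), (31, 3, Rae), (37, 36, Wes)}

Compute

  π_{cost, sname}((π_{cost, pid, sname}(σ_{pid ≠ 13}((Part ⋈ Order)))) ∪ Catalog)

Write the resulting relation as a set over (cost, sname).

{(10, Hal), (13, Fay), (16, Cal), (21, Uma), (23, Fay), (31, Rae), (31, Uma), (37, Wes), (40, Fay)}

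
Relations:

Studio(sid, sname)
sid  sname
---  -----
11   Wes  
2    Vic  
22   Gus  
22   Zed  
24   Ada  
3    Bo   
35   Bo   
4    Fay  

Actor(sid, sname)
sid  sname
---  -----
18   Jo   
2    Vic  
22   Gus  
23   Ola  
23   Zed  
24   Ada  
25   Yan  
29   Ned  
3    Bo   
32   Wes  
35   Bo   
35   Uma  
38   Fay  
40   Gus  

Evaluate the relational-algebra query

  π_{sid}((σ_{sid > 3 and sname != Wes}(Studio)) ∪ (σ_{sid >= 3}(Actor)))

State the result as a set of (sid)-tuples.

{18, 22, 23, 24, 25, 29, 3, 32, 35, 38, 4, 40}

σ[sid > 3 and sname != Wes]: keep tuples satisfying sid > 3 and sname != Wes → {(22, Gus), (22, Zed), (24, Ada), (35, Bo), (4, Fay)}
σ[sid >= 3]: keep tuples satisfying sid >= 3 → {(18, Jo), (22, Gus), (23, Ola), (23, Zed), (24, Ada), (25, Yan), (29, Ned), (3, Bo), (32, Wes), (35, Bo), (35, Uma), (38, Fay), (40, Gus)}
Union: {(22, Gus), (22, Zed), (24, Ada), (35, Bo), (4, Fay)} with {(18, Jo), (22, Gus), (23, Ola), (23, Zed), (24, Ada), (25, Yan), (29, Ned), (3, Bo), (32, Wes), (35, Bo), (35, Uma), (38, Fay), (40, Gus)} → {(18, Jo), (22, Gus), (22, Zed), (23, Ola), (23, Zed), (24, Ada), (25, Yan), (29, Ned), (3, Bo), (32, Wes), (35, Bo), (35, Uma), (38, Fay), (4, Fay), (40, Gus)}
Keep only column(s) sid (3 duplicate(s) eliminated): {18, 22, 23, 24, 25, 29, 3, 32, 35, 38, 4, 40}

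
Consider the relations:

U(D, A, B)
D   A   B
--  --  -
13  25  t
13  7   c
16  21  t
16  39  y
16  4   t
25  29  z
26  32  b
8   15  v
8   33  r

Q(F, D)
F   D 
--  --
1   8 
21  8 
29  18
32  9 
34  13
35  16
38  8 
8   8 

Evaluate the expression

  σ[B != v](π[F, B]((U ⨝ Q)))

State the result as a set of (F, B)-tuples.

Joining U and Q on D yields {(13, 25, t, 34), (13, 7, c, 34), (16, 21, t, 35), (16, 39, y, 35), (16, 4, t, 35), (8, 15, v, 1), (8, 15, v, 21), (8, 15, v, 38), (8, 15, v, 8), (8, 33, r, 1), (8, 33, r, 21), (8, 33, r, 38), (8, 33, r, 8)}.
Projecting to F, B (1 duplicate(s) eliminated): {(1, r), (1, v), (21, r), (21, v), (34, c), (34, t), (35, t), (35, y), (38, r), (38, v), (8, r), (8, v)}
Filtering on B != v leaves {(1, r), (21, r), (34, c), (34, t), (35, t), (35, y), (38, r), (8, r)}.

{(1, r), (21, r), (34, c), (34, t), (35, t), (35, y), (38, r), (8, r)}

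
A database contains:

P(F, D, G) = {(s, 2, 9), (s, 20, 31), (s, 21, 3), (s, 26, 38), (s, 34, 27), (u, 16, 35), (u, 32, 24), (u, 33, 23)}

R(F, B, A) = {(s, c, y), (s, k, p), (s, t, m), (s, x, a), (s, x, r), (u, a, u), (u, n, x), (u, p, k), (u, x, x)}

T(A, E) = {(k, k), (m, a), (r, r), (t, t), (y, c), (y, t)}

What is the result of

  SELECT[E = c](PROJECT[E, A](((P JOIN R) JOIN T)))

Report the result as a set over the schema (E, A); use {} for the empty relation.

{(c, y)}

P ⋈ R (natural join on F): {(s, 2, 9, c, y), (s, 2, 9, k, p), (s, 2, 9, t, m), (s, 2, 9, x, a), (s, 2, 9, x, r), (s, 20, 31, c, y), (s, 20, 31, k, p), (s, 20, 31, t, m), (s, 20, 31, x, a), (s, 20, 31, x, r), (s, 21, 3, c, y), (s, 21, 3, k, p), (s, 21, 3, t, m), (s, 21, 3, x, a), (s, 21, 3, x, r), (s, 26, 38, c, y), (s, 26, 38, k, p), (s, 26, 38, t, m), (s, 26, 38, x, a), (s, 26, 38, x, r), (s, 34, 27, c, y), (s, 34, 27, k, p), (s, 34, 27, t, m), (s, 34, 27, x, a), (s, 34, 27, x, r), (u, 16, 35, a, u), (u, 16, 35, n, x), (u, 16, 35, p, k), (u, 16, 35, x, x), (u, 32, 24, a, u), (u, 32, 24, n, x), (u, 32, 24, p, k), (u, 32, 24, x, x), (u, 33, 23, a, u), (u, 33, 23, n, x), (u, 33, 23, p, k), (u, 33, 23, x, x)}
(P JOIN R) ⋈ T (natural join on A): {(s, 2, 9, c, y, c), (s, 2, 9, c, y, t), (s, 2, 9, t, m, a), (s, 2, 9, x, r, r), (s, 20, 31, c, y, c), (s, 20, 31, c, y, t), (s, 20, 31, t, m, a), (s, 20, 31, x, r, r), (s, 21, 3, c, y, c), (s, 21, 3, c, y, t), (s, 21, 3, t, m, a), (s, 21, 3, x, r, r), (s, 26, 38, c, y, c), (s, 26, 38, c, y, t), (s, 26, 38, t, m, a), (s, 26, 38, x, r, r), (s, 34, 27, c, y, c), (s, 34, 27, c, y, t), (s, 34, 27, t, m, a), (s, 34, 27, x, r, r), (u, 16, 35, p, k, k), (u, 32, 24, p, k, k), (u, 33, 23, p, k, k)}
π[E, A]: project onto (E, A) (18 duplicate(s) eliminated) → {(a, m), (c, y), (k, k), (r, r), (t, y)}
Filtering on E = c leaves {(c, y)}.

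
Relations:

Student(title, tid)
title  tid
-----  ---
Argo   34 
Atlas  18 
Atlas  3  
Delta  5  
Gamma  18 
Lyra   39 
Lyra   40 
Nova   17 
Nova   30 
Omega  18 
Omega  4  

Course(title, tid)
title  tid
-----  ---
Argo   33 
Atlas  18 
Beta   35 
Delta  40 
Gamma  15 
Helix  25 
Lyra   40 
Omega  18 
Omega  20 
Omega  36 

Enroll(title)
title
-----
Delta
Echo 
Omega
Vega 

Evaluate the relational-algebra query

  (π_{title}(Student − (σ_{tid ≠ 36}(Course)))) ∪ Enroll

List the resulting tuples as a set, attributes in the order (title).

{Argo, Atlas, Delta, Echo, Gamma, Lyra, Nova, Omega, Vega}

Apply σ_{tid ≠ 36}; surviving tuples: {(Argo, 33), (Atlas, 18), (Beta, 35), (Delta, 40), (Gamma, 15), (Helix, 25), (Lyra, 40), (Omega, 18), (Omega, 20)}
Taking the difference: {(Argo, 34), (Atlas, 3), (Delta, 5), (Gamma, 18), (Lyra, 39), (Nova, 17), (Nova, 30), (Omega, 4)}
Keep only column(s) title (1 duplicate(s) eliminated): {Argo, Atlas, Delta, Gamma, Lyra, Nova, Omega}
Taking the union: {Argo, Atlas, Delta, Echo, Gamma, Lyra, Nova, Omega, Vega}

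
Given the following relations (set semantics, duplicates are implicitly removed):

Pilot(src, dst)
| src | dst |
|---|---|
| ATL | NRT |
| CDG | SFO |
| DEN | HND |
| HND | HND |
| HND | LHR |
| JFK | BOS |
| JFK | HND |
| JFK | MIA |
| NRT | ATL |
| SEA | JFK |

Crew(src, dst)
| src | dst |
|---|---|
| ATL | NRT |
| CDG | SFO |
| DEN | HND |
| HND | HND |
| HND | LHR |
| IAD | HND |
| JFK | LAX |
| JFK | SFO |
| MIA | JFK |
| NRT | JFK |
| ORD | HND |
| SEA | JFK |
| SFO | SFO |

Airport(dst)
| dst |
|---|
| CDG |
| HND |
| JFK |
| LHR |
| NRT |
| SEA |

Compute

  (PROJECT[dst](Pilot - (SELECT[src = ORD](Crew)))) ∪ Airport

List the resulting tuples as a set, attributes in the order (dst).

{ATL, BOS, CDG, HND, JFK, LHR, MIA, NRT, SEA, SFO}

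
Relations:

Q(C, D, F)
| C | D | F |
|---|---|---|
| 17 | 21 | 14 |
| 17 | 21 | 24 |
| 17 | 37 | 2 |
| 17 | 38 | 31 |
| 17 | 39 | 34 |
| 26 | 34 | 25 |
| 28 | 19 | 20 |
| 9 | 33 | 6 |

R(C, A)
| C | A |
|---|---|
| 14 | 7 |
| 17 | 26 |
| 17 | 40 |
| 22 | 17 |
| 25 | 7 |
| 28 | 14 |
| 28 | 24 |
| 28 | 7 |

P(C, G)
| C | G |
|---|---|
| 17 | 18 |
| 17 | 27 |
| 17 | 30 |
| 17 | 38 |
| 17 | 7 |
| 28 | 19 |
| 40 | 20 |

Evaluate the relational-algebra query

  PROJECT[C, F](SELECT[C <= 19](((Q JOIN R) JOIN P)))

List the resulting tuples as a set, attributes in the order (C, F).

{(17, 14), (17, 2), (17, 24), (17, 31), (17, 34)}

Q ⋈ R (natural join on C): {(17, 21, 14, 26), (17, 21, 14, 40), (17, 21, 24, 26), (17, 21, 24, 40), (17, 37, 2, 26), (17, 37, 2, 40), (17, 38, 31, 26), (17, 38, 31, 40), (17, 39, 34, 26), (17, 39, 34, 40), (28, 19, 20, 14), (28, 19, 20, 24), (28, 19, 20, 7)}
(Q JOIN R) ⋈ P (natural join on C): {(17, 21, 14, 26, 18), (17, 21, 14, 26, 27), (17, 21, 14, 26, 30), (17, 21, 14, 26, 38), (17, 21, 14, 26, 7), (17, 21, 14, 40, 18), (17, 21, 14, 40, 27), (17, 21, 14, 40, 30), (17, 21, 14, 40, 38), (17, 21, 14, 40, 7), (17, 21, 24, 26, 18), (17, 21, 24, 26, 27), (17, 21, 24, 26, 30), (17, 21, 24, 26, 38), (17, 21, 24, 26, 7), (17, 21, 24, 40, 18), (17, 21, 24, 40, 27), (17, 21, 24, 40, 30), (17, 21, 24, 40, 38), (17, 21, 24, 40, 7), (17, 37, 2, 26, 18), (17, 37, 2, 26, 27), (17, 37, 2, 26, 30), (17, 37, 2, 26, 38), (17, 37, 2, 26, 7), (17, 37, 2, 40, 18), (17, 37, 2, 40, 27), (17, 37, 2, 40, 30), (17, 37, 2, 40, 38), (17, 37, 2, 40, 7), (17, 38, 31, 26, 18), (17, 38, 31, 26, 27), (17, 38, 31, 26, 30), (17, 38, 31, 26, 38), (17, 38, 31, 26, 7), (17, 38, 31, 40, 18), (17, 38, 31, 40, 27), (17, 38, 31, 40, 30), (17, 38, 31, 40, 38), (17, 38, 31, 40, 7), (17, 39, 34, 26, 18), (17, 39, 34, 26, 27), (17, 39, 34, 26, 30), (17, 39, 34, 26, 38), (17, 39, 34, 26, 7), (17, 39, 34, 40, 18), (17, 39, 34, 40, 27), (17, 39, 34, 40, 30), (17, 39, 34, 40, 38), (17, 39, 34, 40, 7), (28, 19, 20, 14, 19), (28, 19, 20, 24, 19), (28, 19, 20, 7, 19)}
σ[C <= 19]: keep tuples satisfying C <= 19 → {(17, 21, 14, 26, 18), (17, 21, 14, 26, 27), (17, 21, 14, 26, 30), (17, 21, 14, 26, 38), (17, 21, 14, 26, 7), (17, 21, 14, 40, 18), (17, 21, 14, 40, 27), (17, 21, 14, 40, 30), (17, 21, 14, 40, 38), (17, 21, 14, 40, 7), (17, 21, 24, 26, 18), (17, 21, 24, 26, 27), (17, 21, 24, 26, 30), (17, 21, 24, 26, 38), (17, 21, 24, 26, 7), (17, 21, 24, 40, 18), (17, 21, 24, 40, 27), (17, 21, 24, 40, 30), (17, 21, 24, 40, 38), (17, 21, 24, 40, 7), (17, 37, 2, 26, 18), (17, 37, 2, 26, 27), (17, 37, 2, 26, 30), (17, 37, 2, 26, 38), (17, 37, 2, 26, 7), (17, 37, 2, 40, 18), (17, 37, 2, 40, 27), (17, 37, 2, 40, 30), (17, 37, 2, 40, 38), (17, 37, 2, 40, 7), (17, 38, 31, 26, 18), (17, 38, 31, 26, 27), (17, 38, 31, 26, 30), (17, 38, 31, 26, 38), (17, 38, 31, 26, 7), (17, 38, 31, 40, 18), (17, 38, 31, 40, 27), (17, 38, 31, 40, 30), (17, 38, 31, 40, 38), (17, 38, 31, 40, 7), (17, 39, 34, 26, 18), (17, 39, 34, 26, 27), (17, 39, 34, 26, 30), (17, 39, 34, 26, 38), (17, 39, 34, 26, 7), (17, 39, 34, 40, 18), (17, 39, 34, 40, 27), (17, 39, 34, 40, 30), (17, 39, 34, 40, 38), (17, 39, 34, 40, 7)}
Projecting to C, F (45 duplicate(s) eliminated): {(17, 14), (17, 2), (17, 24), (17, 31), (17, 34)}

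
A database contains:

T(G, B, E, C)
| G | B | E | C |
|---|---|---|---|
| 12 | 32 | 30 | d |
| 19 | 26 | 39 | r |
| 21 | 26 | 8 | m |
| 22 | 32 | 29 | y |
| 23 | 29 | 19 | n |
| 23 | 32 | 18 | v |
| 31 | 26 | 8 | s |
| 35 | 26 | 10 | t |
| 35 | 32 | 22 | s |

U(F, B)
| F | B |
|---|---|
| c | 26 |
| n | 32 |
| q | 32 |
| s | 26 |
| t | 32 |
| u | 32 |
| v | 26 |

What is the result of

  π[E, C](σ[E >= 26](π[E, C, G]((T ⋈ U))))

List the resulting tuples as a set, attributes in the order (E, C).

{(29, y), (30, d), (39, r)}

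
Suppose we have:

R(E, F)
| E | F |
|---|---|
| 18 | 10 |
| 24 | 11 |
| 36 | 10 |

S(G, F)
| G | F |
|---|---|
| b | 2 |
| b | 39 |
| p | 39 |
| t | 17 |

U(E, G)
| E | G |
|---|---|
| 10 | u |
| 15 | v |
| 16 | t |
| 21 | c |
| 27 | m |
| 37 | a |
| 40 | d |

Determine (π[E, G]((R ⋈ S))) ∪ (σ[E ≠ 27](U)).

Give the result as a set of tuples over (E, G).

{(10, u), (15, v), (16, t), (21, c), (37, a), (40, d)}

Natural join on F: {}
Projecting to E, G: {}
Selection E ≠ 27: {(10, u), (15, v), (16, t), (21, c), (37, a), (40, d)}
Taking the union: {(10, u), (15, v), (16, t), (21, c), (37, a), (40, d)}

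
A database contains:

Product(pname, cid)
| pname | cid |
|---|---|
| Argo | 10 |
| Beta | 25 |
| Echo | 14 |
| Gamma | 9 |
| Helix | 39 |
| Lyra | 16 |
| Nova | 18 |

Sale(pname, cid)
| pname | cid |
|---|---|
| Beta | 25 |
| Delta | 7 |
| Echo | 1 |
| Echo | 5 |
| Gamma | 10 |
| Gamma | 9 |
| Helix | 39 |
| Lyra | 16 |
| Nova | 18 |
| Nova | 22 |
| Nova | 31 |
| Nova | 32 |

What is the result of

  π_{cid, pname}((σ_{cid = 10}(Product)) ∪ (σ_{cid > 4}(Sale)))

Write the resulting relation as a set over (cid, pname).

{(10, Argo), (10, Gamma), (16, Lyra), (18, Nova), (22, Nova), (25, Beta), (31, Nova), (32, Nova), (39, Helix), (5, Echo), (7, Delta), (9, Gamma)}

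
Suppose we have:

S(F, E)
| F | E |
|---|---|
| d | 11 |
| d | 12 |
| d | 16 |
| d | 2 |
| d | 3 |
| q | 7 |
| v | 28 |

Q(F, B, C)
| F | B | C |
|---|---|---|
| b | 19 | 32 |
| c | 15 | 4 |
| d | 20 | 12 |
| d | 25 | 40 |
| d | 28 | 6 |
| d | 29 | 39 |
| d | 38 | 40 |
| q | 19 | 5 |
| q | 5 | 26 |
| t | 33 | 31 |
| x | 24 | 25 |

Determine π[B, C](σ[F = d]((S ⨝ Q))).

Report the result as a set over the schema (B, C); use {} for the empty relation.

{(20, 12), (25, 40), (28, 6), (29, 39), (38, 40)}

S ⋈ Q (natural join on F): {(d, 11, 20, 12), (d, 11, 25, 40), (d, 11, 28, 6), (d, 11, 29, 39), (d, 11, 38, 40), (d, 12, 20, 12), (d, 12, 25, 40), (d, 12, 28, 6), (d, 12, 29, 39), (d, 12, 38, 40), (d, 16, 20, 12), (d, 16, 25, 40), (d, 16, 28, 6), (d, 16, 29, 39), (d, 16, 38, 40), (d, 2, 20, 12), (d, 2, 25, 40), (d, 2, 28, 6), (d, 2, 29, 39), (d, 2, 38, 40), (d, 3, 20, 12), (d, 3, 25, 40), (d, 3, 28, 6), (d, 3, 29, 39), (d, 3, 38, 40), (q, 7, 19, 5), (q, 7, 5, 26)}
Apply σ_{F = d}; surviving tuples: {(d, 11, 20, 12), (d, 11, 25, 40), (d, 11, 28, 6), (d, 11, 29, 39), (d, 11, 38, 40), (d, 12, 20, 12), (d, 12, 25, 40), (d, 12, 28, 6), (d, 12, 29, 39), (d, 12, 38, 40), (d, 16, 20, 12), (d, 16, 25, 40), (d, 16, 28, 6), (d, 16, 29, 39), (d, 16, 38, 40), (d, 2, 20, 12), (d, 2, 25, 40), (d, 2, 28, 6), (d, 2, 29, 39), (d, 2, 38, 40), (d, 3, 20, 12), (d, 3, 25, 40), (d, 3, 28, 6), (d, 3, 29, 39), (d, 3, 38, 40)}
π[B, C]: project onto (B, C) (20 duplicate(s) eliminated) → {(20, 12), (25, 40), (28, 6), (29, 39), (38, 40)}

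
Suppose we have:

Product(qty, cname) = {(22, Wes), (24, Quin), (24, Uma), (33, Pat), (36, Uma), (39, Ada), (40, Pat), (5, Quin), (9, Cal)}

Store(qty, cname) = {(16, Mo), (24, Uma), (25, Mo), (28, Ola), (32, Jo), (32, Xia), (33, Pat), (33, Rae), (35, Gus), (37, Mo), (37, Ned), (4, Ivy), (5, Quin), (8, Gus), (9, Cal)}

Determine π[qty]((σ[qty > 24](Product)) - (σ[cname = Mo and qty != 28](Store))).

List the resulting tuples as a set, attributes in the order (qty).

Filtering on qty > 24 leaves {(33, Pat), (36, Uma), (39, Ada), (40, Pat)}.
Filtering on cname = Mo and qty != 28 leaves {(16, Mo), (25, Mo), (37, Mo)}.
Set difference of the two operands is {(33, Pat), (36, Uma), (39, Ada), (40, Pat)}.
Projecting to qty: {33, 36, 39, 40}

{33, 36, 39, 40}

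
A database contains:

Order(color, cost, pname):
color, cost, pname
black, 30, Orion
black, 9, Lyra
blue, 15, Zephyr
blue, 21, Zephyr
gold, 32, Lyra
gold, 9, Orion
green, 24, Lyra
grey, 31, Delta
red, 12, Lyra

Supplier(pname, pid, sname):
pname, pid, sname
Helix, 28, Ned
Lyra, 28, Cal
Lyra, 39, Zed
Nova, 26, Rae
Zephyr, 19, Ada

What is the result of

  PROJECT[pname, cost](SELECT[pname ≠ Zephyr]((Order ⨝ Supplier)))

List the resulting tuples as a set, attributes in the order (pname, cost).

Natural join on pname: {(black, 9, Lyra, 28, Cal), (black, 9, Lyra, 39, Zed), (blue, 15, Zephyr, 19, Ada), (blue, 21, Zephyr, 19, Ada), (gold, 32, Lyra, 28, Cal), (gold, 32, Lyra, 39, Zed), (green, 24, Lyra, 28, Cal), (green, 24, Lyra, 39, Zed), (red, 12, Lyra, 28, Cal), (red, 12, Lyra, 39, Zed)}
σ[pname ≠ Zephyr]: keep tuples satisfying pname ≠ Zephyr → {(black, 9, Lyra, 28, Cal), (black, 9, Lyra, 39, Zed), (gold, 32, Lyra, 28, Cal), (gold, 32, Lyra, 39, Zed), (green, 24, Lyra, 28, Cal), (green, 24, Lyra, 39, Zed), (red, 12, Lyra, 28, Cal), (red, 12, Lyra, 39, Zed)}
Keep only column(s) pname, cost (4 duplicate(s) eliminated): {(Lyra, 12), (Lyra, 24), (Lyra, 32), (Lyra, 9)}

{(Lyra, 12), (Lyra, 24), (Lyra, 32), (Lyra, 9)}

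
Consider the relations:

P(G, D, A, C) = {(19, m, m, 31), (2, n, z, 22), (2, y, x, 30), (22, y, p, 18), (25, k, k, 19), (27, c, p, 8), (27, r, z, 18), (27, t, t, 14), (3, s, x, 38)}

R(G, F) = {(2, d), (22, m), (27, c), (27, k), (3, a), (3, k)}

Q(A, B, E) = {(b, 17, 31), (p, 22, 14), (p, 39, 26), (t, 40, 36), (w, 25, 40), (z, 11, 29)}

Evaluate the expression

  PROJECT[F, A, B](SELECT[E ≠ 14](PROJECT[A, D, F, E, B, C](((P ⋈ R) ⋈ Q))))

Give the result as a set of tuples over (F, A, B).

{(c, p, 39), (c, t, 40), (c, z, 11), (d, z, 11), (k, p, 39), (k, t, 40), (k, z, 11), (m, p, 39)}

Joining P and R on G yields {(2, n, z, 22, d), (2, y, x, 30, d), (22, y, p, 18, m), (27, c, p, 8, c), (27, c, p, 8, k), (27, r, z, 18, c), (27, r, z, 18, k), (27, t, t, 14, c), (27, t, t, 14, k), (3, s, x, 38, a), (3, s, x, 38, k)}.
Joining (P ⋈ R) and Q on A yields {(2, n, z, 22, d, 11, 29), (22, y, p, 18, m, 22, 14), (22, y, p, 18, m, 39, 26), (27, c, p, 8, c, 22, 14), (27, c, p, 8, c, 39, 26), (27, c, p, 8, k, 22, 14), (27, c, p, 8, k, 39, 26), (27, r, z, 18, c, 11, 29), (27, r, z, 18, k, 11, 29), (27, t, t, 14, c, 40, 36), (27, t, t, 14, k, 40, 36)}.
Projecting to A, D, F, E, B, C: {(p, c, c, 14, 22, 8), (p, c, c, 26, 39, 8), (p, c, k, 14, 22, 8), (p, c, k, 26, 39, 8), (p, y, m, 14, 22, 18), (p, y, m, 26, 39, 18), (t, t, c, 36, 40, 14), (t, t, k, 36, 40, 14), (z, n, d, 29, 11, 22), (z, r, c, 29, 11, 18), (z, r, k, 29, 11, 18)}
σ[E ≠ 14]: keep tuples satisfying E ≠ 14 → {(p, c, c, 26, 39, 8), (p, c, k, 26, 39, 8), (p, y, m, 26, 39, 18), (t, t, c, 36, 40, 14), (t, t, k, 36, 40, 14), (z, n, d, 29, 11, 22), (z, r, c, 29, 11, 18), (z, r, k, 29, 11, 18)}
Projecting to F, A, B: {(c, p, 39), (c, t, 40), (c, z, 11), (d, z, 11), (k, p, 39), (k, t, 40), (k, z, 11), (m, p, 39)}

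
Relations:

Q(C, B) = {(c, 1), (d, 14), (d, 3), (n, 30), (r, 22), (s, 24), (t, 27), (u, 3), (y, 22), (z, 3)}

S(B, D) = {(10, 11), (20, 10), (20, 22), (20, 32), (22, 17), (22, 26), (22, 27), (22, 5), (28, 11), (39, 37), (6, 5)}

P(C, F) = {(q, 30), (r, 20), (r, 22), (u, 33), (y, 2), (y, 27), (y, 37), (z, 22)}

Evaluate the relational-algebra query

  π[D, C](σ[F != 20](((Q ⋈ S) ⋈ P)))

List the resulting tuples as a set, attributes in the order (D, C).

Joining Q and S on B yields {(r, 22, 17), (r, 22, 26), (r, 22, 27), (r, 22, 5), (y, 22, 17), (y, 22, 26), (y, 22, 27), (y, 22, 5)}.
Joining (Q ⋈ S) and P on C yields {(r, 22, 17, 20), (r, 22, 17, 22), (r, 22, 26, 20), (r, 22, 26, 22), (r, 22, 27, 20), (r, 22, 27, 22), (r, 22, 5, 20), (r, 22, 5, 22), (y, 22, 17, 2), (y, 22, 17, 27), (y, 22, 17, 37), (y, 22, 26, 2), (y, 22, 26, 27), (y, 22, 26, 37), (y, 22, 27, 2), (y, 22, 27, 27), (y, 22, 27, 37), (y, 22, 5, 2), (y, 22, 5, 27), (y, 22, 5, 37)}.
Filtering on F != 20 leaves {(r, 22, 17, 22), (r, 22, 26, 22), (r, 22, 27, 22), (r, 22, 5, 22), (y, 22, 17, 2), (y, 22, 17, 27), (y, 22, 17, 37), (y, 22, 26, 2), (y, 22, 26, 27), (y, 22, 26, 37), (y, 22, 27, 2), (y, 22, 27, 27), (y, 22, 27, 37), (y, 22, 5, 2), (y, 22, 5, 27), (y, 22, 5, 37)}.
Projecting to D, C (8 duplicate(s) eliminated): {(17, r), (17, y), (26, r), (26, y), (27, r), (27, y), (5, r), (5, y)}

{(17, r), (17, y), (26, r), (26, y), (27, r), (27, y), (5, r), (5, y)}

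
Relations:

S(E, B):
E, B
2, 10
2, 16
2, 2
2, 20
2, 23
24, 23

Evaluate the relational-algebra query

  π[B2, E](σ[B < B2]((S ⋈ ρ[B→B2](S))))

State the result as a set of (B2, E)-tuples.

{(10, 2), (16, 2), (20, 2), (23, 2)}

ρ[B→B2]: schema becomes (E, B2); tuples unchanged.
Natural join on E: {(2, 10, 10), (2, 10, 16), (2, 10, 2), (2, 10, 20), (2, 10, 23), (2, 16, 10), (2, 16, 16), (2, 16, 2), (2, 16, 20), (2, 16, 23), (2, 2, 10), (2, 2, 16), (2, 2, 2), (2, 2, 20), (2, 2, 23), (2, 20, 10), (2, 20, 16), (2, 20, 2), (2, 20, 20), (2, 20, 23), (2, 23, 10), (2, 23, 16), (2, 23, 2), (2, 23, 20), (2, 23, 23), (24, 23, 23)}
σ[B < B2]: keep tuples satisfying B < B2 → {(2, 10, 16), (2, 10, 20), (2, 10, 23), (2, 16, 20), (2, 16, 23), (2, 2, 10), (2, 2, 16), (2, 2, 20), (2, 2, 23), (2, 20, 23)}
π_{B2, E} gives {(10, 2), (16, 2), (20, 2), (23, 2)} (6 duplicate(s) eliminated).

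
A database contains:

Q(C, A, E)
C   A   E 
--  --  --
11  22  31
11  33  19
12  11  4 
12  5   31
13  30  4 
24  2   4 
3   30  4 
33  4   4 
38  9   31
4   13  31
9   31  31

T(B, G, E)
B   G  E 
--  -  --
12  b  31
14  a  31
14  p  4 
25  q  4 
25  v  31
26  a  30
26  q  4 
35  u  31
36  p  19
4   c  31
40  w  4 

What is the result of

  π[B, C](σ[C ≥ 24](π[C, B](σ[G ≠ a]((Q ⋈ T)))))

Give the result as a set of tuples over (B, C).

{(12, 38), (14, 24), (14, 33), (25, 24), (25, 33), (25, 38), (26, 24), (26, 33), (35, 38), (4, 38), (40, 24), (40, 33)}

Joining Q and T on E yields {(11, 22, 31, 12, b), (11, 22, 31, 14, a), (11, 22, 31, 25, v), (11, 22, 31, 35, u), (11, 22, 31, 4, c), (11, 33, 19, 36, p), (12, 11, 4, 14, p), (12, 11, 4, 25, q), (12, 11, 4, 26, q), (12, 11, 4, 40, w), (12, 5, 31, 12, b), (12, 5, 31, 14, a), (12, 5, 31, 25, v), (12, 5, 31, 35, u), (12, 5, 31, 4, c), (13, 30, 4, 14, p), (13, 30, 4, 25, q), (13, 30, 4, 26, q), (13, 30, 4, 40, w), (24, 2, 4, 14, p), (24, 2, 4, 25, q), (24, 2, 4, 26, q), (24, 2, 4, 40, w), (3, 30, 4, 14, p), (3, 30, 4, 25, q), (3, 30, 4, 26, q), (3, 30, 4, 40, w), (33, 4, 4, 14, p), (33, 4, 4, 25, q), (33, 4, 4, 26, q), (33, 4, 4, 40, w), (38, 9, 31, 12, b), (38, 9, 31, 14, a), (38, 9, 31, 25, v), (38, 9, 31, 35, u), (38, 9, 31, 4, c), (4, 13, 31, 12, b), (4, 13, 31, 14, a), (4, 13, 31, 25, v), (4, 13, 31, 35, u), (4, 13, 31, 4, c), (9, 31, 31, 12, b), (9, 31, 31, 14, a), (9, 31, 31, 25, v), (9, 31, 31, 35, u), (9, 31, 31, 4, c)}.
Selection G ≠ a: {(11, 22, 31, 12, b), (11, 22, 31, 25, v), (11, 22, 31, 35, u), (11, 22, 31, 4, c), (11, 33, 19, 36, p), (12, 11, 4, 14, p), (12, 11, 4, 25, q), (12, 11, 4, 26, q), (12, 11, 4, 40, w), (12, 5, 31, 12, b), (12, 5, 31, 25, v), (12, 5, 31, 35, u), (12, 5, 31, 4, c), (13, 30, 4, 14, p), (13, 30, 4, 25, q), (13, 30, 4, 26, q), (13, 30, 4, 40, w), (24, 2, 4, 14, p), (24, 2, 4, 25, q), (24, 2, 4, 26, q), (24, 2, 4, 40, w), (3, 30, 4, 14, p), (3, 30, 4, 25, q), (3, 30, 4, 26, q), (3, 30, 4, 40, w), (33, 4, 4, 14, p), (33, 4, 4, 25, q), (33, 4, 4, 26, q), (33, 4, 4, 40, w), (38, 9, 31, 12, b), (38, 9, 31, 25, v), (38, 9, 31, 35, u), (38, 9, 31, 4, c), (4, 13, 31, 12, b), (4, 13, 31, 25, v), (4, 13, 31, 35, u), (4, 13, 31, 4, c), (9, 31, 31, 12, b), (9, 31, 31, 25, v), (9, 31, 31, 35, u), (9, 31, 31, 4, c)}
Projecting to C, B (1 duplicate(s) eliminated): {(11, 12), (11, 25), (11, 35), (11, 36), (11, 4), (12, 12), (12, 14), (12, 25), (12, 26), (12, 35), (12, 4), (12, 40), (13, 14), (13, 25), (13, 26), (13, 40), (24, 14), (24, 25), (24, 26), (24, 40), (3, 14), (3, 25), (3, 26), (3, 40), (33, 14), (33, 25), (33, 26), (33, 40), (38, 12), (38, 25), (38, 35), (38, 4), (4, 12), (4, 25), (4, 35), (4, 4), (9, 12), (9, 25), (9, 35), (9, 4)}
Selection C ≥ 24: {(24, 14), (24, 25), (24, 26), (24, 40), (33, 14), (33, 25), (33, 26), (33, 40), (38, 12), (38, 25), (38, 35), (38, 4)}
Projecting to B, C: {(12, 38), (14, 24), (14, 33), (25, 24), (25, 33), (25, 38), (26, 24), (26, 33), (35, 38), (4, 38), (40, 24), (40, 33)}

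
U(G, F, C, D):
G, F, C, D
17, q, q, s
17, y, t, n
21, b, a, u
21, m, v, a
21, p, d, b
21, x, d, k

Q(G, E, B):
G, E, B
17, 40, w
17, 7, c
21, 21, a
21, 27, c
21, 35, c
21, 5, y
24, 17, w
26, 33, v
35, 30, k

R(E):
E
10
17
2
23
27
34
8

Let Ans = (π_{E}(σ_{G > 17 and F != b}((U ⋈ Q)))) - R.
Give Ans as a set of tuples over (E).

U ⋈ Q (natural join on G): {(17, q, q, s, 40, w), (17, q, q, s, 7, c), (17, y, t, n, 40, w), (17, y, t, n, 7, c), (21, b, a, u, 21, a), (21, b, a, u, 27, c), (21, b, a, u, 35, c), (21, b, a, u, 5, y), (21, m, v, a, 21, a), (21, m, v, a, 27, c), (21, m, v, a, 35, c), (21, m, v, a, 5, y), (21, p, d, b, 21, a), (21, p, d, b, 27, c), (21, p, d, b, 35, c), (21, p, d, b, 5, y), (21, x, d, k, 21, a), (21, x, d, k, 27, c), (21, x, d, k, 35, c), (21, x, d, k, 5, y)}
Filtering on G > 17 and F != b leaves {(21, m, v, a, 21, a), (21, m, v, a, 27, c), (21, m, v, a, 35, c), (21, m, v, a, 5, y), (21, p, d, b, 21, a), (21, p, d, b, 27, c), (21, p, d, b, 35, c), (21, p, d, b, 5, y), (21, x, d, k, 21, a), (21, x, d, k, 27, c), (21, x, d, k, 35, c), (21, x, d, k, 5, y)}.
π_{E} gives {21, 27, 35, 5} (8 duplicate(s) eliminated).
Taking the difference: {21, 35, 5}

{21, 35, 5}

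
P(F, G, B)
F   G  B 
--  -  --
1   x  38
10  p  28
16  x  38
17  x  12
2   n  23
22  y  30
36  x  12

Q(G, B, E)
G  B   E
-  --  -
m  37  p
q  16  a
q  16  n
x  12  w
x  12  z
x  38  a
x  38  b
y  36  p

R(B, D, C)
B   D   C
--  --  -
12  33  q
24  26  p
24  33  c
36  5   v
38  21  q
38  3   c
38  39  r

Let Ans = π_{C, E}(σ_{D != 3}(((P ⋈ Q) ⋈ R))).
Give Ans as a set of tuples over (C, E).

{(q, a), (q, b), (q, w), (q, z), (r, a), (r, b)}

Joining P and Q on G, B yields {(1, x, 38, a), (1, x, 38, b), (16, x, 38, a), (16, x, 38, b), (17, x, 12, w), (17, x, 12, z), (36, x, 12, w), (36, x, 12, z)}.
Joining (P ⋈ Q) and R on B yields {(1, x, 38, a, 21, q), (1, x, 38, a, 3, c), (1, x, 38, a, 39, r), (1, x, 38, b, 21, q), (1, x, 38, b, 3, c), (1, x, 38, b, 39, r), (16, x, 38, a, 21, q), (16, x, 38, a, 3, c), (16, x, 38, a, 39, r), (16, x, 38, b, 21, q), (16, x, 38, b, 3, c), (16, x, 38, b, 39, r), (17, x, 12, w, 33, q), (17, x, 12, z, 33, q), (36, x, 12, w, 33, q), (36, x, 12, z, 33, q)}.
σ[D != 3]: keep tuples satisfying D != 3 → {(1, x, 38, a, 21, q), (1, x, 38, a, 39, r), (1, x, 38, b, 21, q), (1, x, 38, b, 39, r), (16, x, 38, a, 21, q), (16, x, 38, a, 39, r), (16, x, 38, b, 21, q), (16, x, 38, b, 39, r), (17, x, 12, w, 33, q), (17, x, 12, z, 33, q), (36, x, 12, w, 33, q), (36, x, 12, z, 33, q)}
π[C, E]: project onto (C, E) (6 duplicate(s) eliminated) → {(q, a), (q, b), (q, w), (q, z), (r, a), (r, b)}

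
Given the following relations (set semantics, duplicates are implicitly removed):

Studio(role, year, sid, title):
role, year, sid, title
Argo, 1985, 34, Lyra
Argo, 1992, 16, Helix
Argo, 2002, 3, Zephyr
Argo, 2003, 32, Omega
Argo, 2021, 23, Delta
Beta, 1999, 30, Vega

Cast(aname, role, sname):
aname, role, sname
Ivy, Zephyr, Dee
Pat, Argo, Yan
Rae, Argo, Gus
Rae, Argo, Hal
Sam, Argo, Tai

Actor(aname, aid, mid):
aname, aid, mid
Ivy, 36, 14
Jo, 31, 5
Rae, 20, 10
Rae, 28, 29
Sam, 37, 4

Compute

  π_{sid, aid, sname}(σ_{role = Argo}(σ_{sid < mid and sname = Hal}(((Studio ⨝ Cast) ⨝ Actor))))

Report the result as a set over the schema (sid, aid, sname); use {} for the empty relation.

{(16, 28, Hal), (23, 28, Hal), (3, 20, Hal), (3, 28, Hal)}

Joining Studio and Cast on role yields {(Argo, 1985, 34, Lyra, Pat, Yan), (Argo, 1985, 34, Lyra, Rae, Gus), (Argo, 1985, 34, Lyra, Rae, Hal), (Argo, 1985, 34, Lyra, Sam, Tai), (Argo, 1992, 16, Helix, Pat, Yan), (Argo, 1992, 16, Helix, Rae, Gus), (Argo, 1992, 16, Helix, Rae, Hal), (Argo, 1992, 16, Helix, Sam, Tai), (Argo, 2002, 3, Zephyr, Pat, Yan), (Argo, 2002, 3, Zephyr, Rae, Gus), (Argo, 2002, 3, Zephyr, Rae, Hal), (Argo, 2002, 3, Zephyr, Sam, Tai), (Argo, 2003, 32, Omega, Pat, Yan), (Argo, 2003, 32, Omega, Rae, Gus), (Argo, 2003, 32, Omega, Rae, Hal), (Argo, 2003, 32, Omega, Sam, Tai), (Argo, 2021, 23, Delta, Pat, Yan), (Argo, 2021, 23, Delta, Rae, Gus), (Argo, 2021, 23, Delta, Rae, Hal), (Argo, 2021, 23, Delta, Sam, Tai)}.
Joining (Studio ⨝ Cast) and Actor on aname yields {(Argo, 1985, 34, Lyra, Rae, Gus, 20, 10), (Argo, 1985, 34, Lyra, Rae, Gus, 28, 29), (Argo, 1985, 34, Lyra, Rae, Hal, 20, 10), (Argo, 1985, 34, Lyra, Rae, Hal, 28, 29), (Argo, 1985, 34, Lyra, Sam, Tai, 37, 4), (Argo, 1992, 16, Helix, Rae, Gus, 20, 10), (Argo, 1992, 16, Helix, Rae, Gus, 28, 29), (Argo, 1992, 16, Helix, Rae, Hal, 20, 10), (Argo, 1992, 16, Helix, Rae, Hal, 28, 29), (Argo, 1992, 16, Helix, Sam, Tai, 37, 4), (Argo, 2002, 3, Zephyr, Rae, Gus, 20, 10), (Argo, 2002, 3, Zephyr, Rae, Gus, 28, 29), (Argo, 2002, 3, Zephyr, Rae, Hal, 20, 10), (Argo, 2002, 3, Zephyr, Rae, Hal, 28, 29), (Argo, 2002, 3, Zephyr, Sam, Tai, 37, 4), (Argo, 2003, 32, Omega, Rae, Gus, 20, 10), (Argo, 2003, 32, Omega, Rae, Gus, 28, 29), (Argo, 2003, 32, Omega, Rae, Hal, 20, 10), (Argo, 2003, 32, Omega, Rae, Hal, 28, 29), (Argo, 2003, 32, Omega, Sam, Tai, 37, 4), (Argo, 2021, 23, Delta, Rae, Gus, 20, 10), (Argo, 2021, 23, Delta, Rae, Gus, 28, 29), (Argo, 2021, 23, Delta, Rae, Hal, 20, 10), (Argo, 2021, 23, Delta, Rae, Hal, 28, 29), (Argo, 2021, 23, Delta, Sam, Tai, 37, 4)}.
σ[sid < mid and sname = Hal]: keep tuples satisfying sid < mid and sname = Hal → {(Argo, 1992, 16, Helix, Rae, Hal, 28, 29), (Argo, 2002, 3, Zephyr, Rae, Hal, 20, 10), (Argo, 2002, 3, Zephyr, Rae, Hal, 28, 29), (Argo, 2021, 23, Delta, Rae, Hal, 28, 29)}
σ[role = Argo]: keep tuples satisfying role = Argo → {(Argo, 1992, 16, Helix, Rae, Hal, 28, 29), (Argo, 2002, 3, Zephyr, Rae, Hal, 20, 10), (Argo, 2002, 3, Zephyr, Rae, Hal, 28, 29), (Argo, 2021, 23, Delta, Rae, Hal, 28, 29)}
π[sid, aid, sname]: project onto (sid, aid, sname) → {(16, 28, Hal), (23, 28, Hal), (3, 20, Hal), (3, 28, Hal)}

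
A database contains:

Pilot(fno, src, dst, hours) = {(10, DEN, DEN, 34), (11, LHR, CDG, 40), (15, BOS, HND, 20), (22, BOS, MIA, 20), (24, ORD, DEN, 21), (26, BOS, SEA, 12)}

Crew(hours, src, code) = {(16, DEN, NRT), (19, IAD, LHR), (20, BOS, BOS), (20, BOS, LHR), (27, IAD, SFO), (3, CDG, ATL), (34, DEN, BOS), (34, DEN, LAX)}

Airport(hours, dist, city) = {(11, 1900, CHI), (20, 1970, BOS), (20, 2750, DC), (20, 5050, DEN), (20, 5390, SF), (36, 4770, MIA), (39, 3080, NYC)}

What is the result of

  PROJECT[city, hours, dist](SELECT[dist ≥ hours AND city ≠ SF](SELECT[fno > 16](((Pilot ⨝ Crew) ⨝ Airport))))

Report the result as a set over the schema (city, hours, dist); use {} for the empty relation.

{(BOS, 20, 1970), (DC, 20, 2750), (DEN, 20, 5050)}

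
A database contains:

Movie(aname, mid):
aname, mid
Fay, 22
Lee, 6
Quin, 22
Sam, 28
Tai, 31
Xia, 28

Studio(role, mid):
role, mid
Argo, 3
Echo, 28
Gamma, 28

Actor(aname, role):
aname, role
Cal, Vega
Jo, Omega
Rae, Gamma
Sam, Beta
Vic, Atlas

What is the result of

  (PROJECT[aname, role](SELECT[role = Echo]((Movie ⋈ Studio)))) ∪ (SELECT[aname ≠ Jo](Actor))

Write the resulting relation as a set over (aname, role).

{(Cal, Vega), (Rae, Gamma), (Sam, Beta), (Sam, Echo), (Vic, Atlas), (Xia, Echo)}

Movie ⋈ Studio (natural join on mid): {(Sam, 28, Echo), (Sam, 28, Gamma), (Xia, 28, Echo), (Xia, 28, Gamma)}
Selection role = Echo: {(Sam, 28, Echo), (Xia, 28, Echo)}
π_{aname, role} gives {(Sam, Echo), (Xia, Echo)}.
Selection aname ≠ Jo: {(Cal, Vega), (Rae, Gamma), (Sam, Beta), (Vic, Atlas)}
Taking the union: {(Cal, Vega), (Rae, Gamma), (Sam, Beta), (Sam, Echo), (Vic, Atlas), (Xia, Echo)}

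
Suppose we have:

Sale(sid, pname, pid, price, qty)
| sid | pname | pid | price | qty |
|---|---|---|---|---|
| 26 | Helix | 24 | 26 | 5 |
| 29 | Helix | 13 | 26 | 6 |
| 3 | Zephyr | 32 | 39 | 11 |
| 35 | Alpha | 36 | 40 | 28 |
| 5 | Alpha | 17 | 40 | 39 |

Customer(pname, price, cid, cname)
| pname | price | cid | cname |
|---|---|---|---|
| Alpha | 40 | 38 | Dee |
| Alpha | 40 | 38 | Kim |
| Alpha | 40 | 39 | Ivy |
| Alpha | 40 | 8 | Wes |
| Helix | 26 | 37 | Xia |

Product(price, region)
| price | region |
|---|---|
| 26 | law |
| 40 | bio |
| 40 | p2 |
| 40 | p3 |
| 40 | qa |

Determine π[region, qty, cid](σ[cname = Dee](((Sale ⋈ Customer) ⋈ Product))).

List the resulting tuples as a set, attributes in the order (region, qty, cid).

{(bio, 28, 38), (bio, 39, 38), (p2, 28, 38), (p2, 39, 38), (p3, 28, 38), (p3, 39, 38), (qa, 28, 38), (qa, 39, 38)}

Natural join on pname, price: {(26, Helix, 24, 26, 5, 37, Xia), (29, Helix, 13, 26, 6, 37, Xia), (35, Alpha, 36, 40, 28, 38, Dee), (35, Alpha, 36, 40, 28, 38, Kim), (35, Alpha, 36, 40, 28, 39, Ivy), (35, Alpha, 36, 40, 28, 8, Wes), (5, Alpha, 17, 40, 39, 38, Dee), (5, Alpha, 17, 40, 39, 38, Kim), (5, Alpha, 17, 40, 39, 39, Ivy), (5, Alpha, 17, 40, 39, 8, Wes)}
Natural join on price: {(26, Helix, 24, 26, 5, 37, Xia, law), (29, Helix, 13, 26, 6, 37, Xia, law), (35, Alpha, 36, 40, 28, 38, Dee, bio), (35, Alpha, 36, 40, 28, 38, Dee, p2), (35, Alpha, 36, 40, 28, 38, Dee, p3), (35, Alpha, 36, 40, 28, 38, Dee, qa), (35, Alpha, 36, 40, 28, 38, Kim, bio), (35, Alpha, 36, 40, 28, 38, Kim, p2), (35, Alpha, 36, 40, 28, 38, Kim, p3), (35, Alpha, 36, 40, 28, 38, Kim, qa), (35, Alpha, 36, 40, 28, 39, Ivy, bio), (35, Alpha, 36, 40, 28, 39, Ivy, p2), (35, Alpha, 36, 40, 28, 39, Ivy, p3), (35, Alpha, 36, 40, 28, 39, Ivy, qa), (35, Alpha, 36, 40, 28, 8, Wes, bio), (35, Alpha, 36, 40, 28, 8, Wes, p2), (35, Alpha, 36, 40, 28, 8, Wes, p3), (35, Alpha, 36, 40, 28, 8, Wes, qa), (5, Alpha, 17, 40, 39, 38, Dee, bio), (5, Alpha, 17, 40, 39, 38, Dee, p2), (5, Alpha, 17, 40, 39, 38, Dee, p3), (5, Alpha, 17, 40, 39, 38, Dee, qa), (5, Alpha, 17, 40, 39, 38, Kim, bio), (5, Alpha, 17, 40, 39, 38, Kim, p2), (5, Alpha, 17, 40, 39, 38, Kim, p3), (5, Alpha, 17, 40, 39, 38, Kim, qa), (5, Alpha, 17, 40, 39, 39, Ivy, bio), (5, Alpha, 17, 40, 39, 39, Ivy, p2), (5, Alpha, 17, 40, 39, 39, Ivy, p3), (5, Alpha, 17, 40, 39, 39, Ivy, qa), (5, Alpha, 17, 40, 39, 8, Wes, bio), (5, Alpha, 17, 40, 39, 8, Wes, p2), (5, Alpha, 17, 40, 39, 8, Wes, p3), (5, Alpha, 17, 40, 39, 8, Wes, qa)}
Apply σ_{cname = Dee}; surviving tuples: {(35, Alpha, 36, 40, 28, 38, Dee, bio), (35, Alpha, 36, 40, 28, 38, Dee, p2), (35, Alpha, 36, 40, 28, 38, Dee, p3), (35, Alpha, 36, 40, 28, 38, Dee, qa), (5, Alpha, 17, 40, 39, 38, Dee, bio), (5, Alpha, 17, 40, 39, 38, Dee, p2), (5, Alpha, 17, 40, 39, 38, Dee, p3), (5, Alpha, 17, 40, 39, 38, Dee, qa)}
Projecting to region, qty, cid: {(bio, 28, 38), (bio, 39, 38), (p2, 28, 38), (p2, 39, 38), (p3, 28, 38), (p3, 39, 38), (qa, 28, 38), (qa, 39, 38)}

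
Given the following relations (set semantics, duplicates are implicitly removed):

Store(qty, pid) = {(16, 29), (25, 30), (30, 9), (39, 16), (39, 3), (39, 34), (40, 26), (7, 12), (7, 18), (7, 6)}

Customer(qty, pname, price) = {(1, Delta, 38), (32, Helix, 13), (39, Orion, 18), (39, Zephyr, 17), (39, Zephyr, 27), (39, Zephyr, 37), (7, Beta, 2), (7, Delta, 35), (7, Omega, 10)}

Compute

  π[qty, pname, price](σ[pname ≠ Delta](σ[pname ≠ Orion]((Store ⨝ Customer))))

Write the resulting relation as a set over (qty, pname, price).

{(39, Zephyr, 17), (39, Zephyr, 27), (39, Zephyr, 37), (7, Beta, 2), (7, Omega, 10)}

Joining Store and Customer on qty yields {(39, 16, Orion, 18), (39, 16, Zephyr, 17), (39, 16, Zephyr, 27), (39, 16, Zephyr, 37), (39, 3, Orion, 18), (39, 3, Zephyr, 17), (39, 3, Zephyr, 27), (39, 3, Zephyr, 37), (39, 34, Orion, 18), (39, 34, Zephyr, 17), (39, 34, Zephyr, 27), (39, 34, Zephyr, 37), (7, 12, Beta, 2), (7, 12, Delta, 35), (7, 12, Omega, 10), (7, 18, Beta, 2), (7, 18, Delta, 35), (7, 18, Omega, 10), (7, 6, Beta, 2), (7, 6, Delta, 35), (7, 6, Omega, 10)}.
σ[pname ≠ Orion]: keep tuples satisfying pname ≠ Orion → {(39, 16, Zephyr, 17), (39, 16, Zephyr, 27), (39, 16, Zephyr, 37), (39, 3, Zephyr, 17), (39, 3, Zephyr, 27), (39, 3, Zephyr, 37), (39, 34, Zephyr, 17), (39, 34, Zephyr, 27), (39, 34, Zephyr, 37), (7, 12, Beta, 2), (7, 12, Delta, 35), (7, 12, Omega, 10), (7, 18, Beta, 2), (7, 18, Delta, 35), (7, 18, Omega, 10), (7, 6, Beta, 2), (7, 6, Delta, 35), (7, 6, Omega, 10)}
σ[pname ≠ Delta]: keep tuples satisfying pname ≠ Delta → {(39, 16, Zephyr, 17), (39, 16, Zephyr, 27), (39, 16, Zephyr, 37), (39, 3, Zephyr, 17), (39, 3, Zephyr, 27), (39, 3, Zephyr, 37), (39, 34, Zephyr, 17), (39, 34, Zephyr, 27), (39, 34, Zephyr, 37), (7, 12, Beta, 2), (7, 12, Omega, 10), (7, 18, Beta, 2), (7, 18, Omega, 10), (7, 6, Beta, 2), (7, 6, Omega, 10)}
Projecting to qty, pname, price (10 duplicate(s) eliminated): {(39, Zephyr, 17), (39, Zephyr, 27), (39, Zephyr, 37), (7, Beta, 2), (7, Omega, 10)}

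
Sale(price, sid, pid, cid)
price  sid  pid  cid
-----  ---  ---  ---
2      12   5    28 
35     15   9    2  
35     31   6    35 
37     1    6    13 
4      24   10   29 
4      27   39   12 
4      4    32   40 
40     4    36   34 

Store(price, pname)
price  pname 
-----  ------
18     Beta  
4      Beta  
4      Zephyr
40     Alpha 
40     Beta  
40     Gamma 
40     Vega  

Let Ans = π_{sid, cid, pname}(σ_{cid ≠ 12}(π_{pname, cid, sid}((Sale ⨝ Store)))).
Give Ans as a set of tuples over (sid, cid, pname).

Sale ⋈ Store (natural join on price): {(4, 24, 10, 29, Beta), (4, 24, 10, 29, Zephyr), (4, 27, 39, 12, Beta), (4, 27, 39, 12, Zephyr), (4, 4, 32, 40, Beta), (4, 4, 32, 40, Zephyr), (40, 4, 36, 34, Alpha), (40, 4, 36, 34, Beta), (40, 4, 36, 34, Gamma), (40, 4, 36, 34, Vega)}
Keep only column(s) pname, cid, sid: {(Alpha, 34, 4), (Beta, 12, 27), (Beta, 29, 24), (Beta, 34, 4), (Beta, 40, 4), (Gamma, 34, 4), (Vega, 34, 4), (Zephyr, 12, 27), (Zephyr, 29, 24), (Zephyr, 40, 4)}
Selection cid ≠ 12: {(Alpha, 34, 4), (Beta, 29, 24), (Beta, 34, 4), (Beta, 40, 4), (Gamma, 34, 4), (Vega, 34, 4), (Zephyr, 29, 24), (Zephyr, 40, 4)}
Keep only column(s) sid, cid, pname: {(24, 29, Beta), (24, 29, Zephyr), (4, 34, Alpha), (4, 34, Beta), (4, 34, Gamma), (4, 34, Vega), (4, 40, Beta), (4, 40, Zephyr)}

{(24, 29, Beta), (24, 29, Zephyr), (4, 34, Alpha), (4, 34, Beta), (4, 34, Gamma), (4, 34, Vega), (4, 40, Beta), (4, 40, Zephyr)}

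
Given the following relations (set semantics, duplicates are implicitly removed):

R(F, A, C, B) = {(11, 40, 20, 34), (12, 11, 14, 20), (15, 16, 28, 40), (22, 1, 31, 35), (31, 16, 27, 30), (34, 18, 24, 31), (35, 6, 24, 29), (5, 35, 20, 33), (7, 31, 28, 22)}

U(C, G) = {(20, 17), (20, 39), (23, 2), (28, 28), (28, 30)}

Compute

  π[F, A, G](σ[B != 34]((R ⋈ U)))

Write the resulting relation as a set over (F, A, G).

Natural join on C: {(11, 40, 20, 34, 17), (11, 40, 20, 34, 39), (15, 16, 28, 40, 28), (15, 16, 28, 40, 30), (5, 35, 20, 33, 17), (5, 35, 20, 33, 39), (7, 31, 28, 22, 28), (7, 31, 28, 22, 30)}
Selection B != 34: {(15, 16, 28, 40, 28), (15, 16, 28, 40, 30), (5, 35, 20, 33, 17), (5, 35, 20, 33, 39), (7, 31, 28, 22, 28), (7, 31, 28, 22, 30)}
π[F, A, G]: project onto (F, A, G) → {(15, 16, 28), (15, 16, 30), (5, 35, 17), (5, 35, 39), (7, 31, 28), (7, 31, 30)}

{(15, 16, 28), (15, 16, 30), (5, 35, 17), (5, 35, 39), (7, 31, 28), (7, 31, 30)}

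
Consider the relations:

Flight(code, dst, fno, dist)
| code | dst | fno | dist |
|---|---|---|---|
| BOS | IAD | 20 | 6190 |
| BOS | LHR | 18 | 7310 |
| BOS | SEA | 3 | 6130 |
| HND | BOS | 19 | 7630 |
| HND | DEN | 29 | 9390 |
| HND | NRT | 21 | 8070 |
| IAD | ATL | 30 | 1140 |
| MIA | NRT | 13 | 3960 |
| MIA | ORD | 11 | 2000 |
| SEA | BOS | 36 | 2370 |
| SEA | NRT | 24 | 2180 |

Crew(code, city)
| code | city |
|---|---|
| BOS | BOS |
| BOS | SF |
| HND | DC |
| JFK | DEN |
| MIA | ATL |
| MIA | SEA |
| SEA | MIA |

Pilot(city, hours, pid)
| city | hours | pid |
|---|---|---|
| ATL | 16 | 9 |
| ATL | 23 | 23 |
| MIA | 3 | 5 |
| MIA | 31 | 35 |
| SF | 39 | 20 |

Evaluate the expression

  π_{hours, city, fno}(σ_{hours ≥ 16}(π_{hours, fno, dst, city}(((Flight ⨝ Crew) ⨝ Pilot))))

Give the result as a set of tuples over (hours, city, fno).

{(16, ATL, 11), (16, ATL, 13), (23, ATL, 11), (23, ATL, 13), (31, MIA, 24), (31, MIA, 36), (39, SF, 18), (39, SF, 20), (39, SF, 3)}

Flight ⋈ Crew (natural join on code): {(BOS, IAD, 20, 6190, BOS), (BOS, IAD, 20, 6190, SF), (BOS, LHR, 18, 7310, BOS), (BOS, LHR, 18, 7310, SF), (BOS, SEA, 3, 6130, BOS), (BOS, SEA, 3, 6130, SF), (HND, BOS, 19, 7630, DC), (HND, DEN, 29, 9390, DC), (HND, NRT, 21, 8070, DC), (MIA, NRT, 13, 3960, ATL), (MIA, NRT, 13, 3960, SEA), (MIA, ORD, 11, 2000, ATL), (MIA, ORD, 11, 2000, SEA), (SEA, BOS, 36, 2370, MIA), (SEA, NRT, 24, 2180, MIA)}
(Flight ⨝ Crew) ⋈ Pilot (natural join on city): {(BOS, IAD, 20, 6190, SF, 39, 20), (BOS, LHR, 18, 7310, SF, 39, 20), (BOS, SEA, 3, 6130, SF, 39, 20), (MIA, NRT, 13, 3960, ATL, 16, 9), (MIA, NRT, 13, 3960, ATL, 23, 23), (MIA, ORD, 11, 2000, ATL, 16, 9), (MIA, ORD, 11, 2000, ATL, 23, 23), (SEA, BOS, 36, 2370, MIA, 3, 5), (SEA, BOS, 36, 2370, MIA, 31, 35), (SEA, NRT, 24, 2180, MIA, 3, 5), (SEA, NRT, 24, 2180, MIA, 31, 35)}
Keep only column(s) hours, fno, dst, city: {(16, 11, ORD, ATL), (16, 13, NRT, ATL), (23, 11, ORD, ATL), (23, 13, NRT, ATL), (3, 24, NRT, MIA), (3, 36, BOS, MIA), (31, 24, NRT, MIA), (31, 36, BOS, MIA), (39, 18, LHR, SF), (39, 20, IAD, SF), (39, 3, SEA, SF)}
Filtering on hours ≥ 16 leaves {(16, 11, ORD, ATL), (16, 13, NRT, ATL), (23, 11, ORD, ATL), (23, 13, NRT, ATL), (31, 24, NRT, MIA), (31, 36, BOS, MIA), (39, 18, LHR, SF), (39, 20, IAD, SF), (39, 3, SEA, SF)}.
Keep only column(s) hours, city, fno: {(16, ATL, 11), (16, ATL, 13), (23, ATL, 11), (23, ATL, 13), (31, MIA, 24), (31, MIA, 36), (39, SF, 18), (39, SF, 20), (39, SF, 3)}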